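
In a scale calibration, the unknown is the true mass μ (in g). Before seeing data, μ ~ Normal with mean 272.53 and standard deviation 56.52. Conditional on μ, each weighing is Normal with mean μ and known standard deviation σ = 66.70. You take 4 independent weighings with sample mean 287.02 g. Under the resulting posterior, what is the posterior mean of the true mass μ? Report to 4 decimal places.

283.2779

For Normal data with known variance σ², a Normal(μ₀, σ₀²) prior on μ is conjugate. Posterior precision = 1/σ₀² + n/σ²; posterior mean is the precision-weighted average of μ₀ and x̄.
n·x̄ = 4·287.02 = 1148.08.
σ₀² = 56.52² = 3194.5104, σ² = 66.70² = 4448.89; σ² + n·σ₀² = 4448.89 + 4·3194.5104 = 17226.9316.
Posterior mean = (μ₀/σ₀² + n·x̄/σ²)/(1/σ₀² + n/σ²) = (σ²·μ₀ + σ₀²·n·x̄)/(σ² + n·σ₀²) = (4448.89·272.53 + 3194.5104·1148.08)/17226.9316 = 4880009.491732/17226.9316 = 283.2779.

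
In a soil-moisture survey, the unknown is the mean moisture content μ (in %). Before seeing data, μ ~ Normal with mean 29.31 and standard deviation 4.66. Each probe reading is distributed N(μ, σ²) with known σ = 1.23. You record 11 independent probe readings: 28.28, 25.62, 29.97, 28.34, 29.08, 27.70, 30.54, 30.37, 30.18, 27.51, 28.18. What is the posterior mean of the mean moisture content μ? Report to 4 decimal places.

28.7102

For Normal data with known variance σ², a Normal(μ₀, σ₀²) prior on μ is conjugate. Posterior precision = 1/σ₀² + n/σ²; posterior mean is the precision-weighted average of μ₀ and x̄.
Σxᵢ = 28.28 + 25.62 + 29.97 + 28.34 + 29.08 + 27.70 + 30.54 + 30.37 + 30.18 + 27.51 + 28.18 = 315.77, so n·x̄ = 315.77.
σ₀² = 4.66² = 21.7156, σ² = 1.23² = 1.5129; σ² + n·σ₀² = 1.5129 + 11·21.7156 = 240.3845.
Posterior mean = (μ₀/σ₀² + n·x̄/σ²)/(1/σ₀² + n/σ²) = (σ²·μ₀ + σ₀²·n·x̄)/(σ² + n·σ₀²) = (1.5129·29.31 + 21.7156·315.77)/240.3845 = 6901.478111/240.3845 = 28.7102.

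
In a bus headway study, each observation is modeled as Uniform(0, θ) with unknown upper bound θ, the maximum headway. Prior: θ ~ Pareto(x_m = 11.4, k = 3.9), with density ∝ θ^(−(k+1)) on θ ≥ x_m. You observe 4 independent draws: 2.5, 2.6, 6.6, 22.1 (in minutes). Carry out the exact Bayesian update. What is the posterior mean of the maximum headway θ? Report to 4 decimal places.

A Pareto(scale x_m, shape k) prior on the upper bound θ of Uniform(0, θ) is conjugate: posterior is Pareto(max(x_m, max xᵢ), k + n).
Sample maximum = 22.1; prior scale x_m = 11.4 → posterior scale = max = 22.1.
Posterior shape = 3.9 + 4 = 7.9.
E[θ|data] = k·x_m/(k−1) = 7.9·22.1/6.9 = 25.3029.

25.3029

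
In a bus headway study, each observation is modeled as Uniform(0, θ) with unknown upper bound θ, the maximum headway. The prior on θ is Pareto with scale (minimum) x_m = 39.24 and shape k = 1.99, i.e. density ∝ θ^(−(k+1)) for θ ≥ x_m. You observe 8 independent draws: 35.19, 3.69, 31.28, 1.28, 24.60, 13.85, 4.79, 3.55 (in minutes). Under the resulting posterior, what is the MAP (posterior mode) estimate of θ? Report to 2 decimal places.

A Pareto(scale x_m, shape k) prior on the upper bound θ of Uniform(0, θ) is conjugate: posterior is Pareto(max(x_m, max xᵢ), k + n).
Sample maximum = 35.19; prior scale x_m = 39.24 → posterior scale = max = 39.24.
Posterior shape = 1.99 + 8 = 9.99.
The Pareto density is decreasing on [x_m, ∞), so the mode is x_m = 39.24.

39.24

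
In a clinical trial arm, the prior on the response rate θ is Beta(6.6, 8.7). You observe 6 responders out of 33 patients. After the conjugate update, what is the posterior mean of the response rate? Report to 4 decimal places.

The Beta prior is conjugate to a Binomial/Bernoulli likelihood; the update adds successes to α and failures to β.
Posterior: Beta(α+k, β+n−k) = Beta(6.6+6, 8.7+27) = Beta(12.6, 35.7).
Posterior mean = α/(α+β) = 12.6/48.3 = 0.2609.

0.2609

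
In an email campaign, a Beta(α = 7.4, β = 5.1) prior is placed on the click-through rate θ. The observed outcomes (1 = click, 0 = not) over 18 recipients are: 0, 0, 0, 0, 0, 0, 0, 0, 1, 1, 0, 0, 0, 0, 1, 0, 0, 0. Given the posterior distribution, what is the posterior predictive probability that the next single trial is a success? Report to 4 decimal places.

0.3410

The Beta prior is conjugate to a Binomial/Bernoulli likelihood; the update adds successes to α and failures to β.
Posterior: Beta(α+k, β+n−k) = Beta(7.4+3, 5.1+15) = Beta(10.4, 20.1).
For a single future Bernoulli trial, P(success | data) = α/(α+β) = 0.3410.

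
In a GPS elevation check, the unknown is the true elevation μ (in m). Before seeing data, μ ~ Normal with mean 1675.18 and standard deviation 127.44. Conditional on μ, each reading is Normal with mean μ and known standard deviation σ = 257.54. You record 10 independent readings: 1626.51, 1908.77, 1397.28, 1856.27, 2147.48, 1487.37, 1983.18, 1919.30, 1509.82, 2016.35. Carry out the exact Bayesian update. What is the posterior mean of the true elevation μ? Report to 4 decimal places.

For Normal data with known variance σ², a Normal(μ₀, σ₀²) prior on μ is conjugate. Posterior precision = 1/σ₀² + n/σ²; posterior mean is the precision-weighted average of μ₀ and x̄.
Σxᵢ = 1626.51 + 1908.77 + 1397.28 + 1856.27 + 2147.48 + 1487.37 + 1983.18 + 1919.30 + 1509.82 + 2016.35 = 17852.33, so n·x̄ = 17852.33.
σ₀² = 127.44² = 16240.9536, σ² = 257.54² = 66326.8516; σ² + n·σ₀² = 66326.8516 + 10·16240.9536 = 228736.3876.
Posterior mean = (μ₀/σ₀² + n·x̄/σ²)/(1/σ₀² + n/σ²) = (σ²·μ₀ + σ₀²·n·x̄)/(σ² + n·σ₀²) = (66326.8516·1675.18 + 16240.9536·17852.33)/228736.3876 = 401048278.445176/228736.3876 = 1753.3209.

1753.3209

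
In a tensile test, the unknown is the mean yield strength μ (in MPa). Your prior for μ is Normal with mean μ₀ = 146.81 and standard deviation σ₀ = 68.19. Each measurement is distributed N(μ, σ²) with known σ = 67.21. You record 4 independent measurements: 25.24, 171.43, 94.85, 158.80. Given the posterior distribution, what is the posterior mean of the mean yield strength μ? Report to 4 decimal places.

119.2688

For Normal data with known variance σ², a Normal(μ₀, σ₀²) prior on μ is conjugate. Posterior precision = 1/σ₀² + n/σ²; posterior mean is the precision-weighted average of μ₀ and x̄.
Σxᵢ = 25.24 + 171.43 + 94.85 + 158.80 = 450.32, so n·x̄ = 450.32.
σ₀² = 68.19² = 4649.8761, σ² = 67.21² = 4517.1841; σ² + n·σ₀² = 4517.1841 + 4·4649.8761 = 23116.6885.
Posterior mean = (μ₀/σ₀² + n·x̄/σ²)/(1/σ₀² + n/σ²) = (σ²·μ₀ + σ₀²·n·x̄)/(σ² + n·σ₀²) = (4517.1841·146.81 + 4649.8761·450.32)/23116.6885 = 2757100.003073/23116.6885 = 119.2688.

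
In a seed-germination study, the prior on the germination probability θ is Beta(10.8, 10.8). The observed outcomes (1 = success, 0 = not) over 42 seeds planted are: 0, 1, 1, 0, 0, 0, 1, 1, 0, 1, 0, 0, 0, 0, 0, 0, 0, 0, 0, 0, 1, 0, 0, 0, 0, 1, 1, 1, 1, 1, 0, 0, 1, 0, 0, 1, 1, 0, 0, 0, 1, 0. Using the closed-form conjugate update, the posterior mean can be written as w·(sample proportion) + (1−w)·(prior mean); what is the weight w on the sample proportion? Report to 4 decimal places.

0.6604

The Beta prior is conjugate to a Binomial/Bernoulli likelihood; the update adds successes to α and failures to β.
Posterior mean = (α₀+k)/(α₀+β₀+n) = [n/(α₀+β₀+n)]·(k/n) + [(α₀+β₀)/(α₀+β₀+n)]·α₀/(α₀+β₀), so only n and the prior enter the weight.
The weight on the data is w = n/(α₀+β₀+n) = 42/(10.8+10.8+42) = 42/63.6 = 0.6604.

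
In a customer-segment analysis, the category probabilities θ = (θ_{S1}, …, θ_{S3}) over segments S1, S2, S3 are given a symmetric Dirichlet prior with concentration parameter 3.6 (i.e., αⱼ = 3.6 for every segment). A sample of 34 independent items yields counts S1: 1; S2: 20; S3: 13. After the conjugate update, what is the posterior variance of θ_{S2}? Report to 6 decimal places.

0.005443

The Dirichlet prior is conjugate to the Multinomial likelihood: each posterior αⱼ = prior αⱼ + observed count nⱼ.
Posterior concentration: (4.6, 23.6, 16.6), total = 44.8.
Var[θ_j] = α_j(Σα−α_j)/((Σα)²(Σα+1)) = 23.6·21.2/(44.8²·45.8) = 0.005443.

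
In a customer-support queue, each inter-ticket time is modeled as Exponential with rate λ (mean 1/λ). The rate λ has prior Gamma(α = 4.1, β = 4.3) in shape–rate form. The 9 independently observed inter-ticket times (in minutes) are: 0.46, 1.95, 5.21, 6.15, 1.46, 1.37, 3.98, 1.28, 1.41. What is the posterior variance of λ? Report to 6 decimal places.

0.017234

With a Gamma(shape α, rate β) prior on the exponential rate λ, the posterior after n observations with total T = Σxᵢ is Gamma(α+n, β+T).
Sum of observations T = 23.27 minutes; n = 9.
Posterior: Gamma(4.1+9, 4.3+23.27) = Gamma(13.1, 27.57).
Var = α/β² = 0.017234.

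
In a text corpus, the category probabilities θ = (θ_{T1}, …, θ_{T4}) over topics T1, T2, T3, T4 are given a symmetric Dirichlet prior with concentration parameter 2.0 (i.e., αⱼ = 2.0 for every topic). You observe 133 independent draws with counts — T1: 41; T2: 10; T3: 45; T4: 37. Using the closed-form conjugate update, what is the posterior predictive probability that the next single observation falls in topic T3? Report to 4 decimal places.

The Dirichlet prior is conjugate to the Multinomial likelihood: each posterior αⱼ = prior αⱼ + observed count nⱼ.
Posterior concentration: (43.0, 12.0, 47.0, 39.0), total = 141.0.
P(next = T3 | data) = α_{T3}/Σα = 0.3333.

0.3333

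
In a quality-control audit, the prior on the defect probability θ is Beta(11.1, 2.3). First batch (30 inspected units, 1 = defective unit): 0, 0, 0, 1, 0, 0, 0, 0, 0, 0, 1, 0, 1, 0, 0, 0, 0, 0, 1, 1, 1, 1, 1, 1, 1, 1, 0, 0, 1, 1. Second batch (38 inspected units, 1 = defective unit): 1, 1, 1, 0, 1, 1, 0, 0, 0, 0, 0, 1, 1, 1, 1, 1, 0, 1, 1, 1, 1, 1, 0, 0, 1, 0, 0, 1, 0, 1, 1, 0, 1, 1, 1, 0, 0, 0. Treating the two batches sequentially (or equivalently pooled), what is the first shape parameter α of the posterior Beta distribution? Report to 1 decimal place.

46.1

The Beta prior is conjugate to a Binomial/Bernoulli likelihood; the update adds successes to α and failures to β.
After batch 1: Beta(11.1+13, 2.3+17) = Beta(24.1, 19.3).
After batch 2: Beta(24.1+22, 19.3+16) = Beta(46.1, 35.3).
Posterior α = 46.1.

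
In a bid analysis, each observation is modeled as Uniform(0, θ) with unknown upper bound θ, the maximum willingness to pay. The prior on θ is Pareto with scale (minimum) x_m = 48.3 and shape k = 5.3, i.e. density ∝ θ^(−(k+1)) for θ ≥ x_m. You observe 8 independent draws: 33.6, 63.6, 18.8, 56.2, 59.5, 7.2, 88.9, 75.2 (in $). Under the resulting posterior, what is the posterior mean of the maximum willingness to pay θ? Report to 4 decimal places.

96.1276

A Pareto(scale x_m, shape k) prior on the upper bound θ of Uniform(0, θ) is conjugate: posterior is Pareto(max(x_m, max xᵢ), k + n).
Sample maximum = 88.9; prior scale x_m = 48.3 → posterior scale = max = 88.9.
Posterior shape = 5.3 + 8 = 13.3.
E[θ|data] = k·x_m/(k−1) = 13.3·88.9/12.3 = 96.1276.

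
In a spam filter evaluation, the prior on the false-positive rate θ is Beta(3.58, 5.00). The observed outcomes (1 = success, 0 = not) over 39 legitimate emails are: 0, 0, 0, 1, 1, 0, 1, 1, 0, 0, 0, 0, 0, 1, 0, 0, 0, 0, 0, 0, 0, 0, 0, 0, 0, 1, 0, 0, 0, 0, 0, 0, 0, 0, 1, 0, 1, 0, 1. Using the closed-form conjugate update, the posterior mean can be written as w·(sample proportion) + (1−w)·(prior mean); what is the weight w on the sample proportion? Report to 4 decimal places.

0.8197

The Beta prior is conjugate to a Binomial/Bernoulli likelihood; the update adds successes to α and failures to β.
Posterior mean = (α₀+k)/(α₀+β₀+n) = [n/(α₀+β₀+n)]·(k/n) + [(α₀+β₀)/(α₀+β₀+n)]·α₀/(α₀+β₀), so only n and the prior enter the weight.
The weight on the data is w = n/(α₀+β₀+n) = 39/(3.58+5.00+39) = 39/47.58 = 0.8197.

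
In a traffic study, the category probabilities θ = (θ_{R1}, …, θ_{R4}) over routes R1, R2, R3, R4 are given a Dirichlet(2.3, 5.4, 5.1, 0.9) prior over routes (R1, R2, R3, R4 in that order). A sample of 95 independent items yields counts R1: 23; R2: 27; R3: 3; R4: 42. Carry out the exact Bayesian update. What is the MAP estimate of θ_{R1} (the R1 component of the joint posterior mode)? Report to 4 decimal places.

0.2321

The Dirichlet prior is conjugate to the Multinomial likelihood: each posterior αⱼ = prior αⱼ + observed count nⱼ.
Posterior concentration: (25.3, 32.4, 8.1, 42.9), total = 108.7.
Joint mode component: (α_{R1}−1)/(Σα−K) = 24.3/104.7 = 0.2321.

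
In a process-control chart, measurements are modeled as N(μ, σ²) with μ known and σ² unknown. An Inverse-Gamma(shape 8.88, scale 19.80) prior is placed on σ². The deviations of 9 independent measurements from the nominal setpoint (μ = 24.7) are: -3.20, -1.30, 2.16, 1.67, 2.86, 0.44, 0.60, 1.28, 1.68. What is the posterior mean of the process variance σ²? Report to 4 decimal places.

With known mean μ and an Inverse-Gamma(α, β) prior on σ², the Normal likelihood is conjugate: posterior is Inv-Gamma(α + n/2, β + Σ(xᵢ−μ)²/2).
Σ(xᵢ−μ)² = (-3.20)² + (-1.30)² + (2.16)² + (1.67)² + (2.86)² + (0.44)² + (0.60)² + (1.28)² + (1.68)² = 32.5785.
Posterior: Inv-Gamma(8.88 + 9/2, 19.80 + 32.5785/2) = Inv-Gamma(13.38, 36.08925).
E[σ²|data] = β/(α−1) = 36.08925/12.38 = 2.9151.

2.9151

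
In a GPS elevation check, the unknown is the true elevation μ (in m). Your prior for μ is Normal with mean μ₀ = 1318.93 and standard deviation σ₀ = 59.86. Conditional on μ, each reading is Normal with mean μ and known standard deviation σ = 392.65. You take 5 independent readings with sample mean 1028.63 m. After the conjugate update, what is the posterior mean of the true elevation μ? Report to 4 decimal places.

1288.7072

For Normal data with known variance σ², a Normal(μ₀, σ₀²) prior on μ is conjugate. Posterior precision = 1/σ₀² + n/σ²; posterior mean is the precision-weighted average of μ₀ and x̄.
n·x̄ = 5·1028.63 = 5143.15.
σ₀² = 59.86² = 3583.2196, σ² = 392.65² = 154174.0225; σ² + n·σ₀² = 154174.0225 + 5·3583.2196 = 172090.1205.
Posterior mean = (μ₀/σ₀² + n·x̄/σ²)/(1/σ₀² + n/σ²) = (σ²·μ₀ + σ₀²·n·x̄)/(σ² + n·σ₀²) = (154174.0225·1318.93 + 3583.2196·5143.15)/172090.1205 = 221773779.381665/172090.1205 = 1288.7072.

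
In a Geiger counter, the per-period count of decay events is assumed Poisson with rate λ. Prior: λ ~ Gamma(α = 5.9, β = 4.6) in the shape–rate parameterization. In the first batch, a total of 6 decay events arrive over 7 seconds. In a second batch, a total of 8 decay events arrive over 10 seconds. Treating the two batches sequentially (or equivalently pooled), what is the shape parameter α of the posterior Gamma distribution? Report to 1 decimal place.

With a Gamma(shape α, rate β) prior, the Poisson likelihood is conjugate: the posterior is Gamma(α + ΣXᵢ, β + n).
After batch 1: Gamma(α+S, β+n) = Gamma(5.9+6, 4.6+7) = Gamma(11.9, 11.6).
After batch 2: Gamma(α+S, β+n) = Gamma(11.9+8, 11.6+10) = Gamma(19.9, 21.6).
Posterior α = 19.9.

19.9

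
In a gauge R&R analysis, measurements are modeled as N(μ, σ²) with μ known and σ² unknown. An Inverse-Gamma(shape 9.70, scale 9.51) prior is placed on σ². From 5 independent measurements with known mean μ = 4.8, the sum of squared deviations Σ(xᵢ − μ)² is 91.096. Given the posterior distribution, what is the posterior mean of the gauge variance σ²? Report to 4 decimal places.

4.9159

With known mean μ and an Inverse-Gamma(α, β) prior on σ², the Normal likelihood is conjugate: posterior is Inv-Gamma(α + n/2, β + Σ(xᵢ−μ)²/2).
Posterior: Inv-Gamma(9.70 + 5/2, 9.51 + 91.096/2) = Inv-Gamma(12.20, 55.0580).
E[σ²|data] = β/(α−1) = 55.0580/11.20 = 4.9159.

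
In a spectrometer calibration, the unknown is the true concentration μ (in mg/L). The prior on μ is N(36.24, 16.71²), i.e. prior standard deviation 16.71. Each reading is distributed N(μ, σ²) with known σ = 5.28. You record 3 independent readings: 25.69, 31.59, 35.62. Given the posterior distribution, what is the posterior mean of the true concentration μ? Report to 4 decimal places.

31.1365

For Normal data with known variance σ², a Normal(μ₀, σ₀²) prior on μ is conjugate. Posterior precision = 1/σ₀² + n/σ²; posterior mean is the precision-weighted average of μ₀ and x̄.
Σxᵢ = 25.69 + 31.59 + 35.62 = 92.9, so n·x̄ = 92.9.
σ₀² = 16.71² = 279.2241, σ² = 5.28² = 27.8784; σ² + n·σ₀² = 27.8784 + 3·279.2241 = 865.5507.
Posterior mean = (μ₀/σ₀² + n·x̄/σ²)/(1/σ₀² + n/σ²) = (σ²·μ₀ + σ₀²·n·x̄)/(σ² + n·σ₀²) = (27.8784·36.24 + 279.2241·92.9)/865.5507 = 26950.232106/865.5507 = 31.1365.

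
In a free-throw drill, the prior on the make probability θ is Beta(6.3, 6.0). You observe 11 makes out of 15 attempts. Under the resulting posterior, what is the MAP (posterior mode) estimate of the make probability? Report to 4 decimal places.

0.6443

The Beta prior is conjugate to a Binomial/Bernoulli likelihood; the update adds successes to α and failures to β.
Posterior: Beta(α+k, β+n−k) = Beta(6.3+11, 6.0+4) = Beta(17.3, 10.0).
Mode of Beta(a,b) for a,b>1 is (a−1)/(a+b−2) = 16.3/25.3 = 0.6443.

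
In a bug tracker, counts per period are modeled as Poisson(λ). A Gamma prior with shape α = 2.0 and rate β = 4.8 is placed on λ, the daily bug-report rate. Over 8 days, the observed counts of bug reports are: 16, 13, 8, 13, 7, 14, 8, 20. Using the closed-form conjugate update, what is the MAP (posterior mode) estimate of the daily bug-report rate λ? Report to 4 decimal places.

7.8125

With a Gamma(shape α, rate β) prior, the Poisson likelihood is conjugate: the posterior is Gamma(α + ΣXᵢ, β + n).
Sum of counts S = 99 over n = 8 days.
Posterior: Gamma(α+S, β+n) = Gamma(2.0+99, 4.8+8) = Gamma(101.0, 12.8).
Mode of Gamma(α,β) for α≥1 is (α−1)/β = 100.0/12.8 = 7.8125.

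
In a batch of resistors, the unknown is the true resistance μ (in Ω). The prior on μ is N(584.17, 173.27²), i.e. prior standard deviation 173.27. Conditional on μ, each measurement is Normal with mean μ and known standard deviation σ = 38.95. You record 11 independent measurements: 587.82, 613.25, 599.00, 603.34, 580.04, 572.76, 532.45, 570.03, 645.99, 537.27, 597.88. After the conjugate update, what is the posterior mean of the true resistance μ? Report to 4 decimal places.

585.4333

For Normal data with known variance σ², a Normal(μ₀, σ₀²) prior on μ is conjugate. Posterior precision = 1/σ₀² + n/σ²; posterior mean is the precision-weighted average of μ₀ and x̄.
Σxᵢ = 587.82 + 613.25 + 599.00 + 603.34 + 580.04 + 572.76 + 532.45 + 570.03 + 645.99 + 537.27 + 597.88 = 6439.83, so n·x̄ = 6439.83.
σ₀² = 173.27² = 30022.4929, σ² = 38.95² = 1517.1025; σ² + n·σ₀² = 1517.1025 + 11·30022.4929 = 331764.5244.
Posterior mean = (μ₀/σ₀² + n·x̄/σ²)/(1/σ₀² + n/σ²) = (σ²·μ₀ + σ₀²·n·x̄)/(σ² + n·σ₀²) = (1517.1025·584.17 + 30022.4929·6439.83)/331764.5244 = 194225996.219632/331764.5244 = 585.4333.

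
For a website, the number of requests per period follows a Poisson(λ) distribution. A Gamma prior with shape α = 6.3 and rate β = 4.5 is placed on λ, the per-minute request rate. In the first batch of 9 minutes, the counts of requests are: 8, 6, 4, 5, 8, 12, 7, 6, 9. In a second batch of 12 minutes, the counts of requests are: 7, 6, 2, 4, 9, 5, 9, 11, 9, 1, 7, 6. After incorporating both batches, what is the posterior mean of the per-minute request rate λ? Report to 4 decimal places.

5.7765

With a Gamma(shape α, rate β) prior, the Poisson likelihood is conjugate: the posterior is Gamma(α + ΣXᵢ, β + n).
Batch 1: sum of counts S = 65 over n = 9 minutes.
After batch 1: Gamma(α+S, β+n) = Gamma(6.3+65, 4.5+9) = Gamma(71.3, 13.5).
Batch 2: sum of counts S = 76 over n = 12 minutes.
After batch 2: Gamma(α+S, β+n) = Gamma(71.3+76, 13.5+12) = Gamma(147.3, 25.5).
Posterior mean = α/β = 147.3/25.5 = 5.7765.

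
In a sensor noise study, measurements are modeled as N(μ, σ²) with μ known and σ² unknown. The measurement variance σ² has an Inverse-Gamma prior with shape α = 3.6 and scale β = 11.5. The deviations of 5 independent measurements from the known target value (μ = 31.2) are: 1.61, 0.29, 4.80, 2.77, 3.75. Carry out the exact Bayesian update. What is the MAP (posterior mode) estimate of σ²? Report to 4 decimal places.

4.9614

With known mean μ and an Inverse-Gamma(α, β) prior on σ², the Normal likelihood is conjugate: posterior is Inv-Gamma(α + n/2, β + Σ(xᵢ−μ)²/2).
Σ(xᵢ−μ)² = (1.61)² + (0.29)² + (4.80)² + (2.77)² + (3.75)² = 47.4516.
Posterior: Inv-Gamma(3.6 + 5/2, 11.5 + 47.4516/2) = Inv-Gamma(6.10, 35.22580).
Mode = β/(α+1) = 35.22580/7.10 = 4.9614.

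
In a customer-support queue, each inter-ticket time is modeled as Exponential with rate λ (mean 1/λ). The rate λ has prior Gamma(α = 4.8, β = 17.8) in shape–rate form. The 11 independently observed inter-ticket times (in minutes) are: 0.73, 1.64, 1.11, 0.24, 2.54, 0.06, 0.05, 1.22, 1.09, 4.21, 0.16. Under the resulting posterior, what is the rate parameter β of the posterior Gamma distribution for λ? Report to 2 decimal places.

30.85

With a Gamma(shape α, rate β) prior on the exponential rate λ, the posterior after n observations with total T = Σxᵢ is Gamma(α+n, β+T).
Sum of observations T = 13.05 minutes; n = 11.
Posterior: Gamma(4.8+11, 17.8+13.05) = Gamma(15.8, 30.85).
Posterior β = 30.85.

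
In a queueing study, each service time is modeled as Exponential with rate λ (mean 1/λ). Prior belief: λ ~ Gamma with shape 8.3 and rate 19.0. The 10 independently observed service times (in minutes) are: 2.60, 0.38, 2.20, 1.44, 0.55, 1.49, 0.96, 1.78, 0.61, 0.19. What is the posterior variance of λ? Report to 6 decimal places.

0.018799

With a Gamma(shape α, rate β) prior on the exponential rate λ, the posterior after n observations with total T = Σxᵢ is Gamma(α+n, β+T).
Sum of observations T = 12.20 minutes; n = 10.
Posterior: Gamma(8.3+10, 19.0+12.20) = Gamma(18.3, 31.20).
Var = α/β² = 0.018799.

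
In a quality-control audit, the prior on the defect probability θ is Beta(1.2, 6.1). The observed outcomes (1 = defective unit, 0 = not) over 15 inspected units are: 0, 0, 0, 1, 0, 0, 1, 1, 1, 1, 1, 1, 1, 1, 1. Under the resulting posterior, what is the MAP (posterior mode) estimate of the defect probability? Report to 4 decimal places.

The Beta prior is conjugate to a Binomial/Bernoulli likelihood; the update adds successes to α and failures to β.
Posterior: Beta(α+k, β+n−k) = Beta(1.2+10, 6.1+5) = Beta(11.2, 11.1).
Mode of Beta(a,b) for a,b>1 is (a−1)/(a+b−2) = 10.2/20.3 = 0.5025.

0.5025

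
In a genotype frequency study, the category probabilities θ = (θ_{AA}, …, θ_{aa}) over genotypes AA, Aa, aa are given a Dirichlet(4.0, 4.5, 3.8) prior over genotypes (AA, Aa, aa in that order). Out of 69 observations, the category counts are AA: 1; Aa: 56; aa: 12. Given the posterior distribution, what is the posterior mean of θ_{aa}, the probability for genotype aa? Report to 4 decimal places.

0.1943

The Dirichlet prior is conjugate to the Multinomial likelihood: each posterior αⱼ = prior αⱼ + observed count nⱼ.
Posterior concentration: (5.0, 60.5, 15.8), total = 81.3.
E[θ_{aa}|data] = α_{aa}/Σα = 15.8/81.3 = 0.1943.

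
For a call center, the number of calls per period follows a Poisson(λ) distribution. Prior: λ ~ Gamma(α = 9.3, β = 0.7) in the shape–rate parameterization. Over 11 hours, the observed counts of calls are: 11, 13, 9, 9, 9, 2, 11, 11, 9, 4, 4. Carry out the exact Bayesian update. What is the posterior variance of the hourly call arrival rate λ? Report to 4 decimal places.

0.7400

With a Gamma(shape α, rate β) prior, the Poisson likelihood is conjugate: the posterior is Gamma(α + ΣXᵢ, β + n).
Sum of counts S = 92 over n = 11 hours.
Posterior: Gamma(α+S, β+n) = Gamma(9.3+92, 0.7+11) = Gamma(101.3, 11.7).
Var = α/β² = 101.3/11.7² = 0.7400.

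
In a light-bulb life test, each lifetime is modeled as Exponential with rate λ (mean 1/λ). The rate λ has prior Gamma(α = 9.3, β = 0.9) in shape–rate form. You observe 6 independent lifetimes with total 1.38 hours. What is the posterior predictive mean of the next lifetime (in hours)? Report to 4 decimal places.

With a Gamma(shape α, rate β) prior on the exponential rate λ, the posterior after n observations with total T = Σxᵢ is Gamma(α+n, β+T).
Posterior: Gamma(9.3+6, 0.9+1.38) = Gamma(15.3, 2.28).
The predictive distribution for the next observation is Lomax; its mean is β/(α−1) = 2.28/14.3 = 0.1594.

0.1594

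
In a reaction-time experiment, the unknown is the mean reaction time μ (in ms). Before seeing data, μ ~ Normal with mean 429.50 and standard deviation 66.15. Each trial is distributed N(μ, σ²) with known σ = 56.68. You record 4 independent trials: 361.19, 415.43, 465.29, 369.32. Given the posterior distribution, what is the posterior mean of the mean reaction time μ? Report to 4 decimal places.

For Normal data with known variance σ², a Normal(μ₀, σ₀²) prior on μ is conjugate. Posterior precision = 1/σ₀² + n/σ²; posterior mean is the precision-weighted average of μ₀ and x̄.
Σxᵢ = 361.19 + 415.43 + 465.29 + 369.32 = 1611.23, so n·x̄ = 1611.23.
σ₀² = 66.15² = 4375.8225, σ² = 56.68² = 3212.6224; σ² + n·σ₀² = 3212.6224 + 4·4375.8225 = 20715.9124.
Posterior mean = (μ₀/σ₀² + n·x̄/σ²)/(1/σ₀² + n/σ²) = (σ²·μ₀ + σ₀²·n·x̄)/(σ² + n·σ₀²) = (3212.6224·429.50 + 4375.8225·1611.23)/20715.9124 = 8430277.807475/20715.9124 = 406.9470.

406.9470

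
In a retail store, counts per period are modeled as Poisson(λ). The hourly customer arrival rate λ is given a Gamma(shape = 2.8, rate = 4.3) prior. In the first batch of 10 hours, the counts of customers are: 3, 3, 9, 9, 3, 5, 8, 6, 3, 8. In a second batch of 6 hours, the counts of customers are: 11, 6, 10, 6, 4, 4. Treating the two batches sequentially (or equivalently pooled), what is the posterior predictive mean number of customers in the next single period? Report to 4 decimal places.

With a Gamma(shape α, rate β) prior, the Poisson likelihood is conjugate: the posterior is Gamma(α + ΣXᵢ, β + n).
Batch 1: sum of counts S = 57 over n = 10 hours.
After batch 1: Gamma(α+S, β+n) = Gamma(2.8+57, 4.3+10) = Gamma(59.8, 14.3).
Batch 2: sum of counts S = 41 over n = 6 hours.
After batch 2: Gamma(α+S, β+n) = Gamma(59.8+41, 14.3+6) = Gamma(100.8, 20.3).
The predictive distribution for one future period is NegBinom with mean α/β = 4.9655.

4.9655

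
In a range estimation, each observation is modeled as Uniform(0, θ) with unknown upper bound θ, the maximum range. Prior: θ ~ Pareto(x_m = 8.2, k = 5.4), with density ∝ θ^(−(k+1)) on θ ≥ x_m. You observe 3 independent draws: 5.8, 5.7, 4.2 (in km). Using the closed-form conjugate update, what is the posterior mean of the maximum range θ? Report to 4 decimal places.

A Pareto(scale x_m, shape k) prior on the upper bound θ of Uniform(0, θ) is conjugate: posterior is Pareto(max(x_m, max xᵢ), k + n).
Sample maximum = 5.8; prior scale x_m = 8.2 → posterior scale = max = 8.2.
Posterior shape = 5.4 + 3 = 8.4.
E[θ|data] = k·x_m/(k−1) = 8.4·8.2/7.4 = 9.3081.

9.3081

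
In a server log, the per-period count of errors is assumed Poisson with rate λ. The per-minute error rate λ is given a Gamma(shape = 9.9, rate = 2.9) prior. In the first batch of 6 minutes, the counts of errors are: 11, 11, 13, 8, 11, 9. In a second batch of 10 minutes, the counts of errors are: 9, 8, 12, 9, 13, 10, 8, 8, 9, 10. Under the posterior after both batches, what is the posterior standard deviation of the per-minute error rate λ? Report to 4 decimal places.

0.6876

With a Gamma(shape α, rate β) prior, the Poisson likelihood is conjugate: the posterior is Gamma(α + ΣXᵢ, β + n).
Batch 1: sum of counts S = 63 over n = 6 minutes.
After batch 1: Gamma(α+S, β+n) = Gamma(9.9+63, 2.9+6) = Gamma(72.9, 8.9).
Batch 2: sum of counts S = 96 over n = 10 minutes.
After batch 2: Gamma(α+S, β+n) = Gamma(72.9+96, 8.9+10) = Gamma(168.9, 18.9).
SD = √α/β = √168.9/18.9 = 0.6876.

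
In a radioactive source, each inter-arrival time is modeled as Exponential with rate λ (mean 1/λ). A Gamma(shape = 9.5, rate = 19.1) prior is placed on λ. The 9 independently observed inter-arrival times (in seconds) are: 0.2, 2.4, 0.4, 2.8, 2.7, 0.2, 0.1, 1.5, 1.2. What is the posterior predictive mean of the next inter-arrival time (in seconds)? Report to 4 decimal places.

With a Gamma(shape α, rate β) prior on the exponential rate λ, the posterior after n observations with total T = Σxᵢ is Gamma(α+n, β+T).
Sum of observations T = 11.5 seconds; n = 9.
Posterior: Gamma(9.5+9, 19.1+11.5) = Gamma(18.5, 30.6).
The predictive distribution for the next observation is Lomax; its mean is β/(α−1) = 30.6/17.5 = 1.7486.

1.7486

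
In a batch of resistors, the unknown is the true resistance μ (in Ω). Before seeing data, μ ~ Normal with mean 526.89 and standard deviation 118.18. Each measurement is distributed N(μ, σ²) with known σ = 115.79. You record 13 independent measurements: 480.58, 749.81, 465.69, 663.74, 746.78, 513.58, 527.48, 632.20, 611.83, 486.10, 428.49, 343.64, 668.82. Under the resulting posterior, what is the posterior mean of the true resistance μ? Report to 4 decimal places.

For Normal data with known variance σ², a Normal(μ₀, σ₀²) prior on μ is conjugate. Posterior precision = 1/σ₀² + n/σ²; posterior mean is the precision-weighted average of μ₀ and x̄.
Σxᵢ = 480.58 + 749.81 + 465.69 + 663.74 + 746.78 + 513.58 + 527.48 + 632.20 + 611.83 + 486.10 + 428.49 + 343.64 + 668.82 = 7318.74, so n·x̄ = 7318.74.
σ₀² = 118.18² = 13966.5124, σ² = 115.79² = 13407.3241; σ² + n·σ₀² = 13407.3241 + 13·13966.5124 = 194971.9853.
Posterior mean = (μ₀/σ₀² + n·x̄/σ²)/(1/σ₀² + n/σ²) = (σ²·μ₀ + σ₀²·n·x̄)/(σ² + n·σ₀²) = (13407.3241·526.89 + 13966.5124·7318.74)/194971.9853 = 109281457.957425/194971.9853 = 560.4983.

560.4983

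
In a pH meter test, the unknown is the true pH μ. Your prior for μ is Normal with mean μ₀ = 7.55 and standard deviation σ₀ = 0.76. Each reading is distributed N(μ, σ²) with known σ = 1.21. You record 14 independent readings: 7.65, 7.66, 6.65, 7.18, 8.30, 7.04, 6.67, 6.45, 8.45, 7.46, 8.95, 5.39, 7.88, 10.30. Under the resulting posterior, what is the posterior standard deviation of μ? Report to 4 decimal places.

For Normal data with known variance σ², a Normal(μ₀, σ₀²) prior on μ is conjugate. Posterior precision = 1/σ₀² + n/σ²; posterior mean is the precision-weighted average of μ₀ and x̄.
σ₀² = 0.76² = 0.5776, σ² = 1.21² = 1.4641; σ² + n·σ₀² = 1.4641 + 14·0.5776 = 9.5505.
Posterior precision = 1/σ₀² + n/σ² = 1/0.5776 + 14/1.4641 = (σ² + n·σ₀²)/(σ₀²σ²) = 9.5505/(0.5776·1.4641); posterior variance σₙ² = σ₀²σ²/(σ² + n·σ₀²) = 0.5776·1.4641/9.5505 = 0.088547.
Posterior SD = √σₙ² = √(0.5776·1.4641/9.5505) = 0.2976.

0.2976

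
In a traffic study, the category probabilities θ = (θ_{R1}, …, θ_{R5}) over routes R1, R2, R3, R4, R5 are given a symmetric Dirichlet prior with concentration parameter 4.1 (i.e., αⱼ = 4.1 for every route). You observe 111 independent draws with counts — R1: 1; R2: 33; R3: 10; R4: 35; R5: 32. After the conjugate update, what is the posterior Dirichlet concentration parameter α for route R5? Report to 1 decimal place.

36.1

The Dirichlet prior is conjugate to the Multinomial likelihood: each posterior αⱼ = prior αⱼ + observed count nⱼ.
Posterior concentration: (5.1, 37.1, 14.1, 39.1, 36.1), total = 131.5.
α_{R5} = 4.1 + 32 = 36.1.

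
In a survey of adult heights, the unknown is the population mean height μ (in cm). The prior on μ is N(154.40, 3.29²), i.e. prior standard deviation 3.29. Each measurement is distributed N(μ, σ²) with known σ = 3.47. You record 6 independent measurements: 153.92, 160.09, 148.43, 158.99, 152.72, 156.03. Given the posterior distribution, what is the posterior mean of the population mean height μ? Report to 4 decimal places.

For Normal data with known variance σ², a Normal(μ₀, σ₀²) prior on μ is conjugate. Posterior precision = 1/σ₀² + n/σ²; posterior mean is the precision-weighted average of μ₀ and x̄.
Σxᵢ = 153.92 + 160.09 + 148.43 + 158.99 + 152.72 + 156.03 = 930.18, so n·x̄ = 930.18.
σ₀² = 3.29² = 10.8241, σ² = 3.47² = 12.0409; σ² + n·σ₀² = 12.0409 + 6·10.8241 = 76.9855.
Posterior mean = (μ₀/σ₀² + n·x̄/σ²)/(1/σ₀² + n/σ²) = (σ²·μ₀ + σ₀²·n·x̄)/(σ² + n·σ₀²) = (12.0409·154.40 + 10.8241·930.18)/76.9855 = 11927.476298/76.9855 = 154.9315.

154.9315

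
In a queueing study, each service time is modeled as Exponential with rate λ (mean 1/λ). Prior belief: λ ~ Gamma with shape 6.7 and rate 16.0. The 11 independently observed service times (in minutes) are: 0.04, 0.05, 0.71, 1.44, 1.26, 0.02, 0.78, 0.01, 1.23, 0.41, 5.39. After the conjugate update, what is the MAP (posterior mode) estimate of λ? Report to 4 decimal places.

With a Gamma(shape α, rate β) prior on the exponential rate λ, the posterior after n observations with total T = Σxᵢ is Gamma(α+n, β+T).
Sum of observations T = 11.34 minutes; n = 11.
Posterior: Gamma(6.7+11, 16.0+11.34) = Gamma(17.7, 27.34).
Mode = (α−1)/β = 0.6108.

0.6108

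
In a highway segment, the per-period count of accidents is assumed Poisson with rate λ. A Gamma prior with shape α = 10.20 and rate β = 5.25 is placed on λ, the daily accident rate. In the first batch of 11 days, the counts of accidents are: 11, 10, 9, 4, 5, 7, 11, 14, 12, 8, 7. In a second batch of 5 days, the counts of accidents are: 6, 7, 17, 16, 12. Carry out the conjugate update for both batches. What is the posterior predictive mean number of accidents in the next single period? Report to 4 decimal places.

7.8212

With a Gamma(shape α, rate β) prior, the Poisson likelihood is conjugate: the posterior is Gamma(α + ΣXᵢ, β + n).
Batch 1: sum of counts S = 98 over n = 11 days.
After batch 1: Gamma(α+S, β+n) = Gamma(10.20+98, 5.25+11) = Gamma(108.20, 16.25).
Batch 2: sum of counts S = 58 over n = 5 days.
After batch 2: Gamma(α+S, β+n) = Gamma(108.20+58, 16.25+5) = Gamma(166.20, 21.25).
The predictive distribution for one future period is NegBinom with mean α/β = 7.8212.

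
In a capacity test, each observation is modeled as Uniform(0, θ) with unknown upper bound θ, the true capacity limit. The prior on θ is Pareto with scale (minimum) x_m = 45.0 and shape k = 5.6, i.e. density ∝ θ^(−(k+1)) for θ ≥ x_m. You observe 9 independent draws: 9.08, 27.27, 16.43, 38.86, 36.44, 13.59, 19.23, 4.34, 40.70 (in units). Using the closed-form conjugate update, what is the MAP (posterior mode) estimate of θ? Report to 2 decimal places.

A Pareto(scale x_m, shape k) prior on the upper bound θ of Uniform(0, θ) is conjugate: posterior is Pareto(max(x_m, max xᵢ), k + n).
Sample maximum = 40.70; prior scale x_m = 45.0 → posterior scale = max = 45.00.
Posterior shape = 5.6 + 9 = 14.6.
The Pareto density is decreasing on [x_m, ∞), so the mode is x_m = 45.00.

45.00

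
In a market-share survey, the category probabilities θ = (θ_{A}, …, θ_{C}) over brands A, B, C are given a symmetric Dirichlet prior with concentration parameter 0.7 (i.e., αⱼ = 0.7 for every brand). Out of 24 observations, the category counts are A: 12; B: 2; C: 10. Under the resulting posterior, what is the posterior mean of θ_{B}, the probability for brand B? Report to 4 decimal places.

The Dirichlet prior is conjugate to the Multinomial likelihood: each posterior αⱼ = prior αⱼ + observed count nⱼ.
Posterior concentration: (12.7, 2.7, 10.7), total = 26.1.
E[θ_{B}|data] = α_{B}/Σα = 2.7/26.1 = 0.1034.

0.1034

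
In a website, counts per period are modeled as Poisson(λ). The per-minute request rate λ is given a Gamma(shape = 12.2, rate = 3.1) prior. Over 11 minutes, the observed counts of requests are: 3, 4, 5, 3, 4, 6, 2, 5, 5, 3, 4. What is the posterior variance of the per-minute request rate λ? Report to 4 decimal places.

With a Gamma(shape α, rate β) prior, the Poisson likelihood is conjugate: the posterior is Gamma(α + ΣXᵢ, β + n).
Sum of counts S = 44 over n = 11 minutes.
Posterior: Gamma(α+S, β+n) = Gamma(12.2+44, 3.1+11) = Gamma(56.2, 14.1).
Var = α/β² = 56.2/14.1² = 0.2827.

0.2827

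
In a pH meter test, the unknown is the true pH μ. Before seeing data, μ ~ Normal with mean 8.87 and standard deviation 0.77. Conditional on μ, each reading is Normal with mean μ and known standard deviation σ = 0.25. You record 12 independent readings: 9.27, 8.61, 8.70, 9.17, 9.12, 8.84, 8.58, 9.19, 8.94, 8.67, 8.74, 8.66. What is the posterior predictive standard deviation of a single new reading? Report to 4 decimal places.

For Normal data with known variance σ², a Normal(μ₀, σ₀²) prior on μ is conjugate. Posterior precision = 1/σ₀² + n/σ²; posterior mean is the precision-weighted average of μ₀ and x̄.
σ₀² = 0.77² = 0.5929, σ² = 0.25² = 0.0625; σ² + n·σ₀² = 0.0625 + 12·0.5929 = 7.1773.
Posterior precision = 1/σ₀² + n/σ² = 1/0.5929 + 12/0.0625 = (σ² + n·σ₀²)/(σ₀²σ²) = 7.1773/(0.5929·0.0625); posterior variance σₙ² = σ₀²σ²/(σ² + n·σ₀²) = 0.5929·0.0625/7.1773 = 0.005163.
Predictive variance for one new observation = σₙ² + σ² = 0.5929·0.0625/7.1773 + 0.0625 = σ²·(σ₀² + 7.1773)/7.1773 = 0.0625·7.7702/7.1773 = 0.067663; SD = √(0.0625·7.7702/7.1773) = 0.2601.

0.2601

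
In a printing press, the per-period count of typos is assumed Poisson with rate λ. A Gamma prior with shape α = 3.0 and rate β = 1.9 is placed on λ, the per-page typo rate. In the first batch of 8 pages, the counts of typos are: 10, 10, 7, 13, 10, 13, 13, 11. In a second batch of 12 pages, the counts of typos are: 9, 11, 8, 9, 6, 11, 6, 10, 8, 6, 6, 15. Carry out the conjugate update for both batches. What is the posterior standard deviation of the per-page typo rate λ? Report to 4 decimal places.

With a Gamma(shape α, rate β) prior, the Poisson likelihood is conjugate: the posterior is Gamma(α + ΣXᵢ, β + n).
Batch 1: sum of counts S = 87 over n = 8 pages.
After batch 1: Gamma(α+S, β+n) = Gamma(3.0+87, 1.9+8) = Gamma(90.0, 9.9).
Batch 2: sum of counts S = 105 over n = 12 pages.
After batch 2: Gamma(α+S, β+n) = Gamma(90.0+105, 9.9+12) = Gamma(195.0, 21.9).
SD = √α/β = √195.0/21.9 = 0.6376.

0.6376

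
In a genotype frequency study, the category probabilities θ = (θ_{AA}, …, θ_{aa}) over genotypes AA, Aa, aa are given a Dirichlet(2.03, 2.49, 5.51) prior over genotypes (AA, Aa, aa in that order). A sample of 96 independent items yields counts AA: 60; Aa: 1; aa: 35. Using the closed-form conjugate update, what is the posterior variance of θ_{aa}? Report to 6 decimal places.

0.002206

The Dirichlet prior is conjugate to the Multinomial likelihood: each posterior αⱼ = prior αⱼ + observed count nⱼ.
Posterior concentration: (62.03, 3.49, 40.51), total = 106.03.
Var[θ_j] = α_j(Σα−α_j)/((Σα)²(Σα+1)) = 40.51·65.52/(106.03²·107.03) = 0.002206.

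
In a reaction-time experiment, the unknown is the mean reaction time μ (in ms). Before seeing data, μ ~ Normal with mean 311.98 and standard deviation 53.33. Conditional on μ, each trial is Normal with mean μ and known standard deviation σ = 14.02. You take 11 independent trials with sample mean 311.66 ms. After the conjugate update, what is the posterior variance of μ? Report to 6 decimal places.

17.757558

For Normal data with known variance σ², a Normal(μ₀, σ₀²) prior on μ is conjugate. Posterior precision = 1/σ₀² + n/σ²; posterior mean is the precision-weighted average of μ₀ and x̄.
σ₀² = 53.33² = 2844.0889, σ² = 14.02² = 196.5604; σ² + n·σ₀² = 196.5604 + 11·2844.0889 = 31481.5383.
Posterior precision = 1/σ₀² + n/σ² = 1/2844.0889 + 11/196.5604 = (σ² + n·σ₀²)/(σ₀²σ²) = 31481.5383/(2844.0889·196.5604); posterior variance σₙ² = σ₀²σ²/(σ² + n·σ₀²) = 2844.0889·196.5604/31481.5383 = 17.757558.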